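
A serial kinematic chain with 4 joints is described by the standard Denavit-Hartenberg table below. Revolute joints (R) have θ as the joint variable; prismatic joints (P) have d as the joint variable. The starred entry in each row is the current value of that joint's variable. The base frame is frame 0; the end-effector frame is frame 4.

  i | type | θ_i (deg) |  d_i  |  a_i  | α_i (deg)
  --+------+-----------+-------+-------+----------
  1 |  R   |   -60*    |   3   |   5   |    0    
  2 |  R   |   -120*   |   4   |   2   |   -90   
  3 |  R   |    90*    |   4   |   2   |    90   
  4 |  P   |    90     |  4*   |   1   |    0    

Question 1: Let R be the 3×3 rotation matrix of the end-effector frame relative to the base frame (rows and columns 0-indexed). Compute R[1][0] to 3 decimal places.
-1.000

End-effector x-axis (col 0 of R) = (0.0000,-1.0000,0.0000)
R[1][0] = -1.0000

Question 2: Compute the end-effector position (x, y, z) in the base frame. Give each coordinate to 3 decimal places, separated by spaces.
after link 1: o_1 = (2.5000, -4.3301, 3.0000)
after link 2: o_2 = (0.5000, -4.3301, 7.0000)
after link 3: o_3 = (0.5000, -8.3301, 5.0000)
after link 4: o_4 = (-3.5000, -9.3301, 5.0000)

-3.500 -9.330 5.000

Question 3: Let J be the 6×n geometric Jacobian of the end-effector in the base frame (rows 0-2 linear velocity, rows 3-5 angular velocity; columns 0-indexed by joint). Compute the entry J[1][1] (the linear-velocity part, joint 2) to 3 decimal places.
axis z_1 = (0.0000,0.0000,1.0000); lever o_n−o_1 = (-6.0000,-5.0000,2.0000)
cross product → J_v[:, 1] = (5.0000,-6.0000,0.0000)
J_ω[:, 1] = z_1
entry J[1][1] = -6.0000

-6.000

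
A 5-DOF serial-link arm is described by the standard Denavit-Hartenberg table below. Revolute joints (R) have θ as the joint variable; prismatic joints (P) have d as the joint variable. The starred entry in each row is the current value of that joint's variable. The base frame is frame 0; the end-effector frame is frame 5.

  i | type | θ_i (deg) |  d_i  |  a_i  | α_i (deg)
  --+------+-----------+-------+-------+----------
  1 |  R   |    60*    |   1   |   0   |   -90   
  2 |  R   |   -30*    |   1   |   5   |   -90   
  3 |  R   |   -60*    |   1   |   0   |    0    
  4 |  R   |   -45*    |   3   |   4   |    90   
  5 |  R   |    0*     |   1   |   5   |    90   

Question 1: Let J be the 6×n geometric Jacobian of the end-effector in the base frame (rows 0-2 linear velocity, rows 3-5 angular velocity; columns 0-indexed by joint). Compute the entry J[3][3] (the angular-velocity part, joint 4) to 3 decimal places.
0.250

axis z_3 = (0.2500,0.4330,-0.8660); lever o_n−o_3 = (-7.9814,3.0448,-4.2457)
cross product → J_v[:, 3] = (0.7984,7.9735,4.2173)
J_ω[:, 3] = z_3
entry J[3][3] = 0.2500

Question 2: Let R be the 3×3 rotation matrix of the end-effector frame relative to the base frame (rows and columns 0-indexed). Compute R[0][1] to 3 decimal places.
End-effector y-axis (col 1 of R) = (-0.1941,-0.8539,-0.4830)
R[0][1] = -0.1941

-0.194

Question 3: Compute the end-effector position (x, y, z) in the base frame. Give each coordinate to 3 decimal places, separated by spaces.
after link 1: o_1 = (0.0000, 0.0000, 1.0000)
after link 2: o_2 = (1.2990, 4.2500, 3.5000)
after link 3: o_3 = (1.5490, 4.6830, 2.6340)
after link 4: o_4 = (-1.4953, 7.1374, -0.4817)
after link 5: o_5 = (-6.4324, 7.7278, -1.6118)

-6.432 7.728 -1.612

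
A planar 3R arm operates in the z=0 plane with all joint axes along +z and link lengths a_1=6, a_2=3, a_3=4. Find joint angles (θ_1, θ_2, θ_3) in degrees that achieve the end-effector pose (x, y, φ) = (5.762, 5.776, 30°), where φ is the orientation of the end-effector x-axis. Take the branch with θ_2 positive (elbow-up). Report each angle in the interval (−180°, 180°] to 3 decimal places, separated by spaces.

wrist centre = target − a_3·(cos φ, sin φ) = (2.2979, 3.7760)
cos θ_2 = (19.5385−6²−3²)/(2·6·3) = -0.7073; θ_2 = 135.0127° (elbow-up)
β = atan2(3.7760,2.2979) = 58.6772°; ψ = atan2(2.1208,3.8782) = 28.6726°
θ_1 = β − ψ = 30.0046°
θ_3 = φ − θ_1 − θ_2 = -135.0173° (wrapped to (-180°,180°])

30.005 135.013 -135.017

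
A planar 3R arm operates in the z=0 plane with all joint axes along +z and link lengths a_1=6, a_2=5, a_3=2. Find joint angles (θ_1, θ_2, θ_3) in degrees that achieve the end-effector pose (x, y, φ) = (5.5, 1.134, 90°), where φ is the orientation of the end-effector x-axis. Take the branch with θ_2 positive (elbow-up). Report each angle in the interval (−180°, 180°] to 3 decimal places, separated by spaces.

-60.000 120.000 30.000

wrist centre = target − a_3·(cos φ, sin φ) = (5.5000, -0.8660)
cos θ_2 = (31.0000−6²−5²)/(2·6·5) = -0.5000; θ_2 = 120.0000° (elbow-up)
β = atan2(-0.8660,5.5000) = -8.9480°; ψ = atan2(4.3301,3.5000) = 51.0517°
θ_1 = β − ψ = -59.9998°
θ_3 = φ − θ_1 − θ_2 = 29.9997° (wrapped to (-180°,180°])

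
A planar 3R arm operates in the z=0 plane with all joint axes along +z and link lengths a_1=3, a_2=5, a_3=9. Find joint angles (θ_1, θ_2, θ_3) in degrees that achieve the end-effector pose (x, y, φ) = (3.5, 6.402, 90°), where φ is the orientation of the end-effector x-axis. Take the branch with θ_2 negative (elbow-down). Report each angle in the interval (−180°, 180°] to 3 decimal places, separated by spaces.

46.828 -120.001 163.173

wrist centre = target − a_3·(cos φ, sin φ) = (3.5000, -2.5980)
cos θ_2 = (18.9996−3²−5²)/(2·3·5) = -0.5000; θ_2 = -120.0009° (elbow-down)
β = atan2(-2.5980,3.5000) = -36.5860°; ψ = atan2(-4.3301,0.4999) = -83.4140°
θ_1 = β − ψ = 46.8281°
θ_3 = φ − θ_1 − θ_2 = 163.1728° (wrapped to (-180°,180°])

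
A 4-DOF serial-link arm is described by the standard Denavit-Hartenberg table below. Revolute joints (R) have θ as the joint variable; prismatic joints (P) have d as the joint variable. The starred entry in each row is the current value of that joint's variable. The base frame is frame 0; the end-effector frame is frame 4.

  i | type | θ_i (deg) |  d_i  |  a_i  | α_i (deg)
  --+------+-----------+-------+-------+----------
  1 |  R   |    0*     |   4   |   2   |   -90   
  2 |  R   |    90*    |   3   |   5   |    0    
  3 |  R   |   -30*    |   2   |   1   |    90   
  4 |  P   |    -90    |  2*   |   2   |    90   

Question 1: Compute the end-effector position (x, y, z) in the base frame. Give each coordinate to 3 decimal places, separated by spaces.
after link 1: o_1 = (2.0000, 0.0000, 4.0000)
after link 2: o_2 = (2.0000, 3.0000, -1.0000)
after link 3: o_3 = (2.5000, 5.0000, -1.8660)
after link 4: o_4 = (4.2321, 3.0000, -0.8660)

4.232 3.000 -0.866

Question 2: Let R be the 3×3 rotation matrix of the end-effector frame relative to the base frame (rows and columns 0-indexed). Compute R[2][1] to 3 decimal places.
End-effector y-axis (col 1 of R) = (0.8660,0.0000,0.5000)
R[2][1] = 0.5000

0.500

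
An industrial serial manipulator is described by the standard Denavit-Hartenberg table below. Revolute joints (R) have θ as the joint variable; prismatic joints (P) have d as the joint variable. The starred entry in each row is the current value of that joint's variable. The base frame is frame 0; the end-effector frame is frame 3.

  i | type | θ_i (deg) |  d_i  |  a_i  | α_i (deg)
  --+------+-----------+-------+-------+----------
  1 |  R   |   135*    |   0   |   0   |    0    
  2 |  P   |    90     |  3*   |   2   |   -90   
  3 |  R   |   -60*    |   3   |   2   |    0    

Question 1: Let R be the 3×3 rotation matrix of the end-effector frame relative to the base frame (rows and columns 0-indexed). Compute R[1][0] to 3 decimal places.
End-effector x-axis (col 0 of R) = (-0.3536,-0.3536,0.8660)
R[1][0] = -0.3536

-0.354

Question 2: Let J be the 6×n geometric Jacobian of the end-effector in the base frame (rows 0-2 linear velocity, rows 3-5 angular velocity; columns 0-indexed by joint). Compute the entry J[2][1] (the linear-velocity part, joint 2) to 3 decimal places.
1.000

prismatic axis z_1 = (0.0000,0.0000,1.0000)
J_v[:, 1] = z_1; J_ω[:, 1] = (0,0,0)
entry J[2][1] = 1.0000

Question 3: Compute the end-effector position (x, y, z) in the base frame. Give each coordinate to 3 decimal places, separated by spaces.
after link 1: o_1 = (0.0000, 0.0000, 0.0000)
after link 2: o_2 = (-1.4142, -1.4142, 3.0000)
after link 3: o_3 = (-0.0000, -4.2426, 4.7321)

-0.000 -4.243 4.732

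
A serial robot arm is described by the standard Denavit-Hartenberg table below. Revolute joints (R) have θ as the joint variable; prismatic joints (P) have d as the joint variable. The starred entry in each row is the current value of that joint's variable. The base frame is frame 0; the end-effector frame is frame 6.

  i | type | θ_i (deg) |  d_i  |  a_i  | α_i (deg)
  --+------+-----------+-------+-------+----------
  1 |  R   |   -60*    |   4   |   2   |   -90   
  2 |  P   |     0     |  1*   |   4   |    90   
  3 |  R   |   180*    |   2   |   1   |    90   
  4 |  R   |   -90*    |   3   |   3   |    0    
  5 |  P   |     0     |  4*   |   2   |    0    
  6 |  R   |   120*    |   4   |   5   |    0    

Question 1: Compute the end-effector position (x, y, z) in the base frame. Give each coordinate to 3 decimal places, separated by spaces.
10.727 5.420 3.500

after link 1: o_1 = (1.0000, -1.7321, 4.0000)
after link 2: o_2 = (3.8660, -4.6962, 4.0000)
after link 3: o_3 = (3.3660, -3.8301, 6.0000)
after link 4: o_4 = (5.9641, -2.3301, 3.0000)
after link 5: o_5 = (9.4282, -0.3301, 1.0000)
after link 6: o_6 = (10.7272, 5.4199, 3.5000)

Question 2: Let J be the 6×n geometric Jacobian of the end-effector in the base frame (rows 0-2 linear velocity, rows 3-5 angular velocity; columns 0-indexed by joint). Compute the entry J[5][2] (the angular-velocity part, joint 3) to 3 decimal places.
1.000

axis z_2 = (0.0000,0.0000,1.0000); lever o_n−o_2 = (6.8612,10.1160,-0.5000)
cross product → J_v[:, 2] = (-10.1160,6.8612,0.0000)
J_ω[:, 2] = z_2
entry J[5][2] = 1.0000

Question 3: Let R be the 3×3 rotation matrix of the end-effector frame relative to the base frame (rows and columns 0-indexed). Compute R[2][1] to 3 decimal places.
End-effector y-axis (col 1 of R) = (0.2500,-0.4330,0.8660)
R[2][1] = 0.8660

0.866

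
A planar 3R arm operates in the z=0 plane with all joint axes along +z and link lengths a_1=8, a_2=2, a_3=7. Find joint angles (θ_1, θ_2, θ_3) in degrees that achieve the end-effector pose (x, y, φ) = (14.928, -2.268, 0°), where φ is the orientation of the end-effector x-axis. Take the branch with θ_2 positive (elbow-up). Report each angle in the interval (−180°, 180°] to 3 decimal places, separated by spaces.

wrist centre = target − a_3·(cos φ, sin φ) = (7.9280, -2.2680)
cos θ_2 = (67.9970−8²−2²)/(2·8·2) = -0.0001; θ_2 = 90.0054° (elbow-up)
β = atan2(-2.2680,7.9280) = -15.9645°; ψ = atan2(2.0000,7.9998) = 14.0366°
θ_1 = β − ψ = -30.0010°
θ_3 = φ − θ_1 − θ_2 = -60.0043° (wrapped to (-180°,180°])

-30.001 90.005 -60.004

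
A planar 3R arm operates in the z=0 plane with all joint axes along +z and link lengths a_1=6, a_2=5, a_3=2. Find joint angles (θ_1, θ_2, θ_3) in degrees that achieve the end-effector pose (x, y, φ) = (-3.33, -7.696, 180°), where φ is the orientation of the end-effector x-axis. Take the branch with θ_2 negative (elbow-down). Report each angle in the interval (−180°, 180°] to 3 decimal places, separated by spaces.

wrist centre = target − a_3·(cos φ, sin φ) = (-1.3300, -7.6960)
cos θ_2 = (60.9973−6²−5²)/(2·6·5) = -0.0000; θ_2 = -90.0026° (elbow-down)
β = atan2(-7.6960,-1.3300) = -99.8048°; ψ = atan2(-5.0000,5.9998) = -39.8066°
θ_1 = β − ψ = -59.9982°
θ_3 = φ − θ_1 − θ_2 = -29.9992° (wrapped to (-180°,180°])

-59.998 -90.003 -29.999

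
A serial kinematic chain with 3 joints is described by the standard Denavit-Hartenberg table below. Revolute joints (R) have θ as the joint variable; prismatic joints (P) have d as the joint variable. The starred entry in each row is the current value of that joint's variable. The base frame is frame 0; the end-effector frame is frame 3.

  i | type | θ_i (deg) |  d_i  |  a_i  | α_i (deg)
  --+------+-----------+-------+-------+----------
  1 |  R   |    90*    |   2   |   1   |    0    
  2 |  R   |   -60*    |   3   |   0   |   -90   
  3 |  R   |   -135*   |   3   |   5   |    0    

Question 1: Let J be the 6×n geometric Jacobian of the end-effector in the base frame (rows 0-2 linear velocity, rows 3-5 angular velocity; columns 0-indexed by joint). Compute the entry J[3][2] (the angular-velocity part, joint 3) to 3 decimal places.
axis z_2 = (-0.5000,0.8660,0.0000); lever o_n−o_2 = (-4.5619,0.8303,3.5355)
cross product → J_v[:, 2] = (3.0619,1.7678,3.5355)
J_ω[:, 2] = z_2
entry J[3][2] = -0.5000

-0.500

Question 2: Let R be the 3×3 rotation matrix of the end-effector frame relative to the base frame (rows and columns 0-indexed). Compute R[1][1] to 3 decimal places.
End-effector y-axis (col 1 of R) = (0.6124,0.3536,0.7071)
R[1][1] = 0.3536

0.354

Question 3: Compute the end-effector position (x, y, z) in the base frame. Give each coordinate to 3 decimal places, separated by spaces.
-4.562 1.830 8.536

after link 1: o_1 = (0.0000, 1.0000, 2.0000)
after link 2: o_2 = (0.0000, 1.0000, 5.0000)
after link 3: o_3 = (-4.5619, 1.8303, 8.5355)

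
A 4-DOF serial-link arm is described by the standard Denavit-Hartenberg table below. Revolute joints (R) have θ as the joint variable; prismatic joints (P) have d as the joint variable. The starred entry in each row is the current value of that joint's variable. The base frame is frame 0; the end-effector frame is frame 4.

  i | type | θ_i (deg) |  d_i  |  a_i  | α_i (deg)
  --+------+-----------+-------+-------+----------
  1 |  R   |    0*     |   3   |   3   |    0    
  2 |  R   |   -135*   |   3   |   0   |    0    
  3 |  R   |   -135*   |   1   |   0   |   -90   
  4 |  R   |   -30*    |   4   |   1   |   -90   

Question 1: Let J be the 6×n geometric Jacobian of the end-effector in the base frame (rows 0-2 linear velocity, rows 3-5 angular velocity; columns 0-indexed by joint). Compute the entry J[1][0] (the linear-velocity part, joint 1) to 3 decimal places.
-1.000

axis z_0 = ẑ; lever o_n−o_0 = (-1.0000,0.8660,7.5000)
cross product → J_v[:, 0] = (-0.8660,-1.0000,0.0000)
J_ω[:, 0] = z_0
entry J[1][0] = -1.0000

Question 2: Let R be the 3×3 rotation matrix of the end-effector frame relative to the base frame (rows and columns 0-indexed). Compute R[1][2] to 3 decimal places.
End-effector z-axis (col 2 of R) = (-0.0000,0.5000,-0.8660)
R[1][2] = 0.5000

0.500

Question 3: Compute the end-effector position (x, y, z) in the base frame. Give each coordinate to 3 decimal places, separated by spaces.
after link 1: o_1 = (3.0000, 0.0000, 3.0000)
after link 2: o_2 = (3.0000, 0.0000, 6.0000)
after link 3: o_3 = (3.0000, 0.0000, 7.0000)
after link 4: o_4 = (-1.0000, 0.8660, 7.5000)

-1.000 0.866 7.500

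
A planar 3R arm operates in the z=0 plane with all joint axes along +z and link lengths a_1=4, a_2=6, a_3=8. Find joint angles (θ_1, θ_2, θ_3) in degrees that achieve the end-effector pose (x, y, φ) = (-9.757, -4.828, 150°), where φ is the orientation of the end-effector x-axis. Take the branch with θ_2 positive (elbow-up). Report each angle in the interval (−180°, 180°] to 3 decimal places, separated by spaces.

-135.009 45.009 -120.001

wrist centre = target − a_3·(cos φ, sin φ) = (-2.8288, -8.8280)
cos θ_2 = (85.9357−4²−6²)/(2·4·6) = 0.7070; θ_2 = 45.0092° (elbow-up)
β = atan2(-8.8280,-2.8288) = -107.7673°; ψ = atan2(4.2433,8.2420) = 27.2414°
θ_1 = β − ψ = -135.0087°
θ_3 = φ − θ_1 − θ_2 = -120.0005° (wrapped to (-180°,180°])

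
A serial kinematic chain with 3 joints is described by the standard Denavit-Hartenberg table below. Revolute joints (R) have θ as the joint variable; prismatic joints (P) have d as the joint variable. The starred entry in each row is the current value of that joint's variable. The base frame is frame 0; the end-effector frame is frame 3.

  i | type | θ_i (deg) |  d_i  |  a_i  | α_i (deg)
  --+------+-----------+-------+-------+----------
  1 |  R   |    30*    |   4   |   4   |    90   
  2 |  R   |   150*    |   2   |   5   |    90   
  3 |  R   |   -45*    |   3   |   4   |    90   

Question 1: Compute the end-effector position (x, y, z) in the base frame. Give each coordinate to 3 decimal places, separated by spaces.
-1.522 0.078 10.512

after link 1: o_1 = (3.4641, 2.0000, 4.0000)
after link 2: o_2 = (0.7141, -1.8971, 6.5000)
after link 3: o_3 = (-1.5224, 0.0776, 10.5123)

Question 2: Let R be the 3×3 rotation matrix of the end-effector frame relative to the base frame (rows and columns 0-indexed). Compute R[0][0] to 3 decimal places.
-0.884

End-effector x-axis (col 0 of R) = (-0.8839,0.3062,0.3536)
R[0][0] = -0.8839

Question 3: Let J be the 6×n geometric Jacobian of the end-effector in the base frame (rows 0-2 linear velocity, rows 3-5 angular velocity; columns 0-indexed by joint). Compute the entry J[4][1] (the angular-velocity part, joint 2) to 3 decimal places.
-0.866

axis z_1 = (0.5000,-0.8660,0.0000); lever o_n−o_1 = (-4.9865,-1.9224,6.5123)
cross product → J_v[:, 1] = (-5.6398,-3.2561,-5.2796)
J_ω[:, 1] = z_1
entry J[4][1] = -0.8660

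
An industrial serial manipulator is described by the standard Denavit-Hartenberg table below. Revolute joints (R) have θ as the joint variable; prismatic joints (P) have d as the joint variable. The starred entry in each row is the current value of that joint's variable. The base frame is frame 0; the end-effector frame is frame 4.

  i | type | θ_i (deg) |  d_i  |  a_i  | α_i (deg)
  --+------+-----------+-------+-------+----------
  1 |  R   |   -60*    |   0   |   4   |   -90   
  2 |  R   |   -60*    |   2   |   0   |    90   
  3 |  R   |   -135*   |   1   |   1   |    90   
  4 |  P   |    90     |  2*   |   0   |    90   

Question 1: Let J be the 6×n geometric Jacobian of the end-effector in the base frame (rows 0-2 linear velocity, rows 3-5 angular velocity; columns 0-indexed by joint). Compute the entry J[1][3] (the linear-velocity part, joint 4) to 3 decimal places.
prismatic axis z_3 = (0.4356,0.6597,-0.6124)
J_v[:, 3] = z_3; J_ω[:, 3] = (0,0,0)
entry J[1][3] = 0.6597

0.660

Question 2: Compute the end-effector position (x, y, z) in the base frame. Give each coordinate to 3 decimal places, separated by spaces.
3.381 -0.442 -1.337

after link 1: o_1 = (2.0000, -3.4641, 0.0000)
after link 2: o_2 = (3.7321, -2.4641, 0.0000)
after link 3: o_3 = (2.5099, -1.7615, -0.1124)
after link 4: o_4 = (3.3811, -0.4420, -1.3371)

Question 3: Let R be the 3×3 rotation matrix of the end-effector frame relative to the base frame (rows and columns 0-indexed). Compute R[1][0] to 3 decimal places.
0.750

End-effector x-axis (col 0 of R) = (-0.4330,0.7500,0.5000)
R[1][0] = 0.7500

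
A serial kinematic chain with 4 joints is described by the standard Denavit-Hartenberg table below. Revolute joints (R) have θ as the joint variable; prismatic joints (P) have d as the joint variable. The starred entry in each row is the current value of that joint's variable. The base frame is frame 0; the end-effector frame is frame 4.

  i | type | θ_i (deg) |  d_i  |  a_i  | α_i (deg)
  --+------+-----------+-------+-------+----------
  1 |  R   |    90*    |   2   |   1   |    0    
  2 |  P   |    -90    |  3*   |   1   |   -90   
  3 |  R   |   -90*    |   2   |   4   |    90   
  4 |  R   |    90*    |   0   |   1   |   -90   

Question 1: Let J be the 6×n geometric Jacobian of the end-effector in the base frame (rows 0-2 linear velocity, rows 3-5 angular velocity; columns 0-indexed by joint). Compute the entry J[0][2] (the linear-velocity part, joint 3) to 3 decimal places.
axis z_2 = (0.0000,1.0000,0.0000); lever o_n−o_2 = (0.0000,3.0000,4.0000)
cross product → J_v[:, 2] = (4.0000,0.0000,-0.0000)
J_ω[:, 2] = z_2
entry J[0][2] = 4.0000

4.000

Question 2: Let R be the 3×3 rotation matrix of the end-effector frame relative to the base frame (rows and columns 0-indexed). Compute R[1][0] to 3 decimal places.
End-effector x-axis (col 0 of R) = (0.0000,1.0000,0.0000)
R[1][0] = 1.0000

1.000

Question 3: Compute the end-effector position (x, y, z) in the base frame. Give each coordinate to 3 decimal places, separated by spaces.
after link 1: o_1 = (0.0000, 1.0000, 2.0000)
after link 2: o_2 = (1.0000, 1.0000, 5.0000)
after link 3: o_3 = (1.0000, 3.0000, 9.0000)
after link 4: o_4 = (1.0000, 4.0000, 9.0000)

1.000 4.000 9.000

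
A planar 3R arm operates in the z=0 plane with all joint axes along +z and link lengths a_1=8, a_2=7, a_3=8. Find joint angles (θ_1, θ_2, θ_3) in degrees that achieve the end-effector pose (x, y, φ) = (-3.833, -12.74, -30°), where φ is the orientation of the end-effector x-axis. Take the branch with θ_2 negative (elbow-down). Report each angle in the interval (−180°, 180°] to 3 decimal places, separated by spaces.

-119.997 -45.004 135.001

wrist centre = target − a_3·(cos φ, sin φ) = (-10.7612, -8.7400)
cos θ_2 = (192.1911−8²−7²)/(2·8·7) = 0.7071; θ_2 = -45.0035° (elbow-down)
β = atan2(-8.7400,-10.7612) = -140.9173°; ψ = atan2(-4.9501,12.9494) = -20.9198°
θ_1 = β − ψ = -119.9975°
θ_3 = φ − θ_1 − θ_2 = 135.0010° (wrapped to (-180°,180°])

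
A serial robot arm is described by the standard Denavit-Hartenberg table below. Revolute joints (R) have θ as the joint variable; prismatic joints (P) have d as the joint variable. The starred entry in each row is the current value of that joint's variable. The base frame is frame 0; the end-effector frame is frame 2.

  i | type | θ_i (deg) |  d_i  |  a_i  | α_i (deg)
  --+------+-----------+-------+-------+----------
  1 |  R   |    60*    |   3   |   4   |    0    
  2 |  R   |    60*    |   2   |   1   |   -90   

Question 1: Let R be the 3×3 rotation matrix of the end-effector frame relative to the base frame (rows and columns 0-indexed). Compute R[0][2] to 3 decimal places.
-0.866

End-effector z-axis (col 2 of R) = (-0.8660,-0.5000,0.0000)
R[0][2] = -0.8660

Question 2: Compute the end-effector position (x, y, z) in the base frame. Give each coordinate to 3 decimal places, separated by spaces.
1.500 4.330 5.000

after link 1: o_1 = (2.0000, 3.4641, 3.0000)
after link 2: o_2 = (1.5000, 4.3301, 5.0000)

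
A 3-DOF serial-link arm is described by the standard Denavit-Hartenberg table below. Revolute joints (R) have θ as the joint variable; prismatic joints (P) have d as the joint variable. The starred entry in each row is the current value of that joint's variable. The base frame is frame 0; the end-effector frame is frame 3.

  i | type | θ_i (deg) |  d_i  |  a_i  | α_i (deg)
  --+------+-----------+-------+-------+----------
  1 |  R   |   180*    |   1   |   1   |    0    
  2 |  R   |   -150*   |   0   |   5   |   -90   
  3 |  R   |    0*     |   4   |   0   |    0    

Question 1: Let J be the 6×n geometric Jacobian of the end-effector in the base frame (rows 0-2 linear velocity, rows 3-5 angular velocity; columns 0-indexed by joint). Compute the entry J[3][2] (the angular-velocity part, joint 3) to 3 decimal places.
-0.500

axis z_2 = (-0.5000,0.8660,0.0000); lever o_n−o_2 = (-2.0000,3.4641,0.0000)
cross product → J_v[:, 2] = (-0.0000,-0.0000,0.0000)
J_ω[:, 2] = z_2
entry J[3][2] = -0.5000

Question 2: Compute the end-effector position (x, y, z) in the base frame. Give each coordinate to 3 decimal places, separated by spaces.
after link 1: o_1 = (-1.0000, 0.0000, 1.0000)
after link 2: o_2 = (3.3301, 2.5000, 1.0000)
after link 3: o_3 = (1.3301, 5.9641, 1.0000)

1.330 5.964 1.000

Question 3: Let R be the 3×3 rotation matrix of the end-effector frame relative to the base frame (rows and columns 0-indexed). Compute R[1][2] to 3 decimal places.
End-effector z-axis (col 2 of R) = (-0.5000,0.8660,0.0000)
R[1][2] = 0.8660

0.866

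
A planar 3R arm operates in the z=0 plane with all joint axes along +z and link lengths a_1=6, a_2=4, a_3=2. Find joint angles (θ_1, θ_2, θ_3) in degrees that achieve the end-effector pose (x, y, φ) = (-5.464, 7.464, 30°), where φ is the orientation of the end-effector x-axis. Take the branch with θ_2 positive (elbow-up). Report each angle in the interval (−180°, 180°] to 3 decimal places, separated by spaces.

126.133 30.007 -126.139

wrist centre = target − a_3·(cos φ, sin φ) = (-7.1961, 6.4640)
cos θ_2 = (93.5664−6²−4²)/(2·6·4) = 0.8660; θ_2 = 30.0066° (elbow-up)
β = atan2(6.4640,-7.1961) = 138.0676°; ψ = atan2(2.0004,9.4639) = 11.9351°
θ_1 = β − ψ = 126.1325°
θ_3 = φ − θ_1 − θ_2 = -126.1391° (wrapped to (-180°,180°])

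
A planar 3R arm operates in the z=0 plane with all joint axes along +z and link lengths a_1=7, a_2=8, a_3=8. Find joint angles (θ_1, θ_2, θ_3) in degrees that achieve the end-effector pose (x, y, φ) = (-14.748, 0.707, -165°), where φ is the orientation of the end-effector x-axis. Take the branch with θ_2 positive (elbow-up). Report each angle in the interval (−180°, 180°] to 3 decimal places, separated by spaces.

wrist centre = target − a_3·(cos φ, sin φ) = (-7.0206, 2.7776)
cos θ_2 = (57.0035−7²−8²)/(2·7·8) = -0.5000; θ_2 = 119.9979° (elbow-up)
β = atan2(2.7776,-7.0206) = 158.4148°; ψ = atan2(6.9283,3.0003) = 66.5855°
θ_1 = β − ψ = 91.8293°
θ_3 = φ − θ_1 − θ_2 = -16.8273° (wrapped to (-180°,180°])

91.829 119.998 -16.827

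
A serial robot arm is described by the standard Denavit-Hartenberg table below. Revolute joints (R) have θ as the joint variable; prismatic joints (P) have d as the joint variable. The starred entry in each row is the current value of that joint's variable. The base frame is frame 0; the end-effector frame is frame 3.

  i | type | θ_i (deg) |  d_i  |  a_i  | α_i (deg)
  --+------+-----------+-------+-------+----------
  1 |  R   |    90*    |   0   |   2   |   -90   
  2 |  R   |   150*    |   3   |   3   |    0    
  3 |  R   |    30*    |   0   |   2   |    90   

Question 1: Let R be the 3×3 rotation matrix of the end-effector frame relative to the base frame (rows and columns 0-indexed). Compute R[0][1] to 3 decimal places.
End-effector y-axis (col 1 of R) = (-1.0000,0.0000,0.0000)
R[0][1] = -1.0000

-1.000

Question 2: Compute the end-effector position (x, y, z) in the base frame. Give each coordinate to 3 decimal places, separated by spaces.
after link 1: o_1 = (0.0000, 2.0000, 0.0000)
after link 2: o_2 = (-3.0000, -0.5981, -1.5000)
after link 3: o_3 = (-3.0000, -2.5981, -1.5000)

-3.000 -2.598 -1.500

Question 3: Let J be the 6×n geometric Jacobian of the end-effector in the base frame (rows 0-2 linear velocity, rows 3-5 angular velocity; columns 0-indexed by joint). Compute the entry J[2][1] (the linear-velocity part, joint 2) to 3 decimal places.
4.598

axis z_1 = (-1.0000,0.0000,0.0000); lever o_n−o_1 = (-3.0000,-4.5981,-1.5000)
cross product → J_v[:, 1] = (0.0000,-1.5000,4.5981)
J_ω[:, 1] = z_1
entry J[2][1] = 4.5981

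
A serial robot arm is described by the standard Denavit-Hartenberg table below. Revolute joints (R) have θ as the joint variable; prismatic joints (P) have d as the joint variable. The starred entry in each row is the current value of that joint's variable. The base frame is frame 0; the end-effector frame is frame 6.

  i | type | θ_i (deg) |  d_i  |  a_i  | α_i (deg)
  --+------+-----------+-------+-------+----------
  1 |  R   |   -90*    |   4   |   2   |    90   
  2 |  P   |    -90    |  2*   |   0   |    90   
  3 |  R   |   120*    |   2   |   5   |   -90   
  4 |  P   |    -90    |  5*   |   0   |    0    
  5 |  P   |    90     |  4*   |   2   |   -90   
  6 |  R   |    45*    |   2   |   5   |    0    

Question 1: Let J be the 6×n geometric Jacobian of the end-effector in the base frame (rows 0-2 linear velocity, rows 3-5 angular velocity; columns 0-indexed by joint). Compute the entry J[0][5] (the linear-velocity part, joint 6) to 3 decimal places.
1.294

axis z_5 = (0.0000,-1.0000,0.0000); lever o_n−o_5 = (-4.8296,-2.0000,-1.2941)
cross product → J_v[:, 5] = (1.2941,-0.0000,-4.8296)
J_ω[:, 5] = z_5
entry J[0][5] = 1.2941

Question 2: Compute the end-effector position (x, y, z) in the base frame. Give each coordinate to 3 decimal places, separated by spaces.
-8.392 -2.000 14.000

after link 1: o_1 = (0.0000, -2.0000, 4.0000)
after link 2: o_2 = (-2.0000, -2.0000, 4.0000)
after link 3: o_3 = (-6.3301, -0.0000, 6.5000)
after link 4: o_4 = (-3.8301, 0.0000, 10.8301)
after link 5: o_5 = (-3.5622, 0.0000, 15.2942)
after link 6: o_6 = (-8.3918, -2.0000, 14.0001)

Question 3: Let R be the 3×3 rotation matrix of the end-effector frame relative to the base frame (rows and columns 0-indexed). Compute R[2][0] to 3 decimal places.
-0.259

End-effector x-axis (col 0 of R) = (-0.9659,-0.0000,-0.2588)
R[2][0] = -0.2588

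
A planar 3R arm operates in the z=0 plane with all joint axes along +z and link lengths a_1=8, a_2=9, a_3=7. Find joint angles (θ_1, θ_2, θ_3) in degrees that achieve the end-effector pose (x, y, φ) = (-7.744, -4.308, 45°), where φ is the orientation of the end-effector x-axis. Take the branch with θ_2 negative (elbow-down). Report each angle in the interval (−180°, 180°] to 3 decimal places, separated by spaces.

-120.005 -44.992 -150.003

wrist centre = target − a_3·(cos φ, sin φ) = (-12.6937, -9.2577)
cos θ_2 = (246.8371−8²−9²)/(2·8·9) = 0.7072; θ_2 = -44.9923° (elbow-down)
β = atan2(-9.2577,-12.6937) = -143.8961°; ψ = atan2(-6.3631,14.3648) = -23.8916°
θ_1 = β − ψ = -120.0045°
θ_3 = φ − θ_1 − θ_2 = -150.0032° (wrapped to (-180°,180°])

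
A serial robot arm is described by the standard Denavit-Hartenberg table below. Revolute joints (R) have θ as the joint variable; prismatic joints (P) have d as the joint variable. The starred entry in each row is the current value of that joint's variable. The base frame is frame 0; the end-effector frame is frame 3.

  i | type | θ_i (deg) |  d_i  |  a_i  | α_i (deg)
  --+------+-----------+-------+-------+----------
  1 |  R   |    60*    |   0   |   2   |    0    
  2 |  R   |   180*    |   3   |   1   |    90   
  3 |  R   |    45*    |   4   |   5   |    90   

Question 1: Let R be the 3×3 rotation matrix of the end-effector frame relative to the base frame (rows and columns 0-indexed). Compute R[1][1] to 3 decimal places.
End-effector y-axis (col 1 of R) = (-0.8660,0.5000,0.0000)
R[1][1] = 0.5000

0.500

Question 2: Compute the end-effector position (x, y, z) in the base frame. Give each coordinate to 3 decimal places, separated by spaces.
-4.732 -0.196 6.536

after link 1: o_1 = (1.0000, 1.7321, 0.0000)
after link 2: o_2 = (0.5000, 0.8660, 3.0000)
after link 3: o_3 = (-4.7319, -0.1958, 6.5355)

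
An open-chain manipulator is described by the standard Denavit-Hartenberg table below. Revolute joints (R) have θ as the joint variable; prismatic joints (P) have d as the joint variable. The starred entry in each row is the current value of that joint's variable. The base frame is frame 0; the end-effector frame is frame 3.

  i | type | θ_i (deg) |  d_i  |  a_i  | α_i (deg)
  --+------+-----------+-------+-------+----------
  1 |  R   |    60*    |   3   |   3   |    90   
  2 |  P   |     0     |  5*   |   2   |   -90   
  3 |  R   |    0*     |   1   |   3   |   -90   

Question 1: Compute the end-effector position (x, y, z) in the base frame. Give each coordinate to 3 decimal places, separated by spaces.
after link 1: o_1 = (1.5000, 2.5981, 3.0000)
after link 2: o_2 = (6.8301, 1.8301, 3.0000)
after link 3: o_3 = (8.3301, 4.4282, 4.0000)

8.330 4.428 4.000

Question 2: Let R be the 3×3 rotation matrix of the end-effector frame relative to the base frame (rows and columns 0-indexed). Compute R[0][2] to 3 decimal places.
End-effector z-axis (col 2 of R) = (-0.8660,0.5000,0.0000)
R[0][2] = -0.8660

-0.866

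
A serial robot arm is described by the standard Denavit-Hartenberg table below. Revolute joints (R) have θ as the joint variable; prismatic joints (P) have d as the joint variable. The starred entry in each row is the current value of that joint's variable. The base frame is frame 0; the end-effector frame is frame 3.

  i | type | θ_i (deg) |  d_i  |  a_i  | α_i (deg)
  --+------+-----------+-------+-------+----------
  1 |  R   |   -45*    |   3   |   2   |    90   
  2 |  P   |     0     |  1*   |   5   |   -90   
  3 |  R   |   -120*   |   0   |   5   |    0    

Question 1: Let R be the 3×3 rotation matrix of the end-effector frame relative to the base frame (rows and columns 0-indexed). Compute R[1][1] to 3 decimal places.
-0.966

End-effector y-axis (col 1 of R) = (0.2588,-0.9659,0.0000)
R[1][1] = -0.9659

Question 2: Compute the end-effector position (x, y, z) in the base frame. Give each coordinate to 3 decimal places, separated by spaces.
-0.587 -6.951 3.000

after link 1: o_1 = (1.4142, -1.4142, 3.0000)
after link 2: o_2 = (4.2426, -5.6569, 3.0000)
after link 3: o_3 = (-0.5870, -6.9509, 3.0000)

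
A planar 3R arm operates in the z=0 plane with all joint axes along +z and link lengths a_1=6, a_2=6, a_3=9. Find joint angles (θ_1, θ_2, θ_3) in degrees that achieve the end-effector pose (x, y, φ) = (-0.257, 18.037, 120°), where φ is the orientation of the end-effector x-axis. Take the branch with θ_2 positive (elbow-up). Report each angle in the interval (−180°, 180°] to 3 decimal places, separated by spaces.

45.002 44.994 30.005

wrist centre = target − a_3·(cos φ, sin φ) = (4.2430, 10.2428)
cos θ_2 = (122.9174−6²−6²)/(2·6·6) = 0.7072; θ_2 = 44.9936° (elbow-up)
β = atan2(10.2428,4.2430) = 67.4985°; ψ = atan2(4.2422,10.2431) = 22.4968°
θ_1 = β − ψ = 45.0018°
θ_3 = φ − θ_1 − θ_2 = 30.0047° (wrapped to (-180°,180°])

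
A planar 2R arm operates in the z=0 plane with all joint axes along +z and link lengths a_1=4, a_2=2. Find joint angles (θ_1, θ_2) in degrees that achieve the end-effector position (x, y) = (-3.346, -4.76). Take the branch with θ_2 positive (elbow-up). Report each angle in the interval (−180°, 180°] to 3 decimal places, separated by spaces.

-135.008 30.022

cos θ_2 = (33.8533−4²−2²)/(2·4·2) = 0.8658; θ_2 = 30.0221° (elbow-up)
β = atan2(-4.7600,-3.3460) = -125.1050°; ψ = atan2(1.0007,5.7317) = 9.9032°
θ_1 = β − ψ = -135.0082°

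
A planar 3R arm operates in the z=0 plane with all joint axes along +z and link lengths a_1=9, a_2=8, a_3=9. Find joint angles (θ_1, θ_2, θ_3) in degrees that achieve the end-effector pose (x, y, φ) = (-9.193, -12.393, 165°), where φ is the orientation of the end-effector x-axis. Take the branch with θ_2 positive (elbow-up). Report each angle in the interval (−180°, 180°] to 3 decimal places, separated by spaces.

-119.999 60.001 -135.002

wrist centre = target − a_3·(cos φ, sin φ) = (-0.4997, -14.7224)
cos θ_2 = (216.9979−9²−8²)/(2·9·8) = 0.5000; θ_2 = 60.0010° (elbow-up)
β = atan2(-14.7224,-0.4997) = -91.9438°; ψ = atan2(6.9283,12.9999) = 28.0553°
θ_1 = β − ψ = -119.9992°
θ_3 = φ − θ_1 − θ_2 = -135.0018° (wrapped to (-180°,180°])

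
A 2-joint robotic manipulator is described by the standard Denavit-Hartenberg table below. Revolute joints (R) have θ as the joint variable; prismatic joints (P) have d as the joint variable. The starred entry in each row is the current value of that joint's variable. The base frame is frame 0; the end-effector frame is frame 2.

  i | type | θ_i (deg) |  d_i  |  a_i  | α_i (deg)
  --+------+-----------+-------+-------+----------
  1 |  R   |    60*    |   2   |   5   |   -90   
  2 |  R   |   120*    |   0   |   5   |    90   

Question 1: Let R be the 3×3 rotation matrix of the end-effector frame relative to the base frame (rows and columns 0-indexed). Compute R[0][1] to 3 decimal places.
-0.866

End-effector y-axis (col 1 of R) = (-0.8660,0.5000,0.0000)
R[0][1] = -0.8660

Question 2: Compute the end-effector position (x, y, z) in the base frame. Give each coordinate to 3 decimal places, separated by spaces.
1.250 2.165 -2.330

after link 1: o_1 = (2.5000, 4.3301, 2.0000)
after link 2: o_2 = (1.2500, 2.1651, -2.3301)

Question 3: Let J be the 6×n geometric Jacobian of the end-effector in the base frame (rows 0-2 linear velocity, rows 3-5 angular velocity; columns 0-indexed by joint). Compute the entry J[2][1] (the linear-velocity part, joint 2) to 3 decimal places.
axis z_1 = (-0.8660,0.5000,0.0000); lever o_n−o_1 = (-1.2500,-2.1651,-4.3301)
cross product → J_v[:, 1] = (-2.1651,-3.7500,2.5000)
J_ω[:, 1] = z_1
entry J[2][1] = 2.5000

2.500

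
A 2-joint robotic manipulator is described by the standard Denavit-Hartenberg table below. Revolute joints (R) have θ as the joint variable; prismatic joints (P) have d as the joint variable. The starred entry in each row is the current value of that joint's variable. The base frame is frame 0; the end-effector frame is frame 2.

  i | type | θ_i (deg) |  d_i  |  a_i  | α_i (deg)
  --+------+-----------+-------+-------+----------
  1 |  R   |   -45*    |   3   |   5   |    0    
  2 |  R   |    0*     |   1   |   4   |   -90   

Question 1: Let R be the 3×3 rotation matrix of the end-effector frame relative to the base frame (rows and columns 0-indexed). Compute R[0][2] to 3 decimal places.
End-effector z-axis (col 2 of R) = (0.7071,0.7071,0.0000)
R[0][2] = 0.7071

0.707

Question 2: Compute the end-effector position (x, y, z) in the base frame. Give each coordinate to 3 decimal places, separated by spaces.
6.364 -6.364 4.000

after link 1: o_1 = (3.5355, -3.5355, 3.0000)
after link 2: o_2 = (6.3640, -6.3640, 4.0000)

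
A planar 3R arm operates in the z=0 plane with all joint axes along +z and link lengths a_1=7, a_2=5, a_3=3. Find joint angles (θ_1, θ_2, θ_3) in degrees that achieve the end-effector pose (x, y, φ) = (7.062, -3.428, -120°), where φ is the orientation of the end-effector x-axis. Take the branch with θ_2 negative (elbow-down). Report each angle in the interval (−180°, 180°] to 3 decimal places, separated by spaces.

30.002 -90.003 -59.999

wrist centre = target − a_3·(cos φ, sin φ) = (8.5620, -0.8299)
cos θ_2 = (73.9966−7²−5²)/(2·7·5) = -0.0000; θ_2 = -90.0028° (elbow-down)
β = atan2(-0.8299,8.5620) = -5.5364°; ψ = atan2(-5.0000,6.9998) = -35.5386°
θ_1 = β − ψ = 30.0022°
θ_3 = φ − θ_1 − θ_2 = -59.9994° (wrapped to (-180°,180°])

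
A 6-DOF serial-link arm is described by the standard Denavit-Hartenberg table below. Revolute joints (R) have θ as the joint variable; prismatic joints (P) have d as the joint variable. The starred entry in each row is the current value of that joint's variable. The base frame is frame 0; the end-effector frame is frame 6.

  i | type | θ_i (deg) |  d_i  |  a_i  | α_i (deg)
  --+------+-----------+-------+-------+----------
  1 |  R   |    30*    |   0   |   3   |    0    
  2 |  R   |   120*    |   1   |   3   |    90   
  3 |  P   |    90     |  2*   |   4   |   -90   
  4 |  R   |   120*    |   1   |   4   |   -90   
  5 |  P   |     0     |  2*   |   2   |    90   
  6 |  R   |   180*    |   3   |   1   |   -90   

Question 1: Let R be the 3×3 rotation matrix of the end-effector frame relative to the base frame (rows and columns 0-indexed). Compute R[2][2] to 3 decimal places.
End-effector z-axis (col 2 of R) = (-0.2500,-0.4330,0.8660)
R[2][2] = 0.8660

0.866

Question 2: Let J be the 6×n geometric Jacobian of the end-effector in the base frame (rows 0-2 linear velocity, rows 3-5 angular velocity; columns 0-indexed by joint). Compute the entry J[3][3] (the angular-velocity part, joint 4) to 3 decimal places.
0.866

axis z_3 = (0.8660,-0.5000,0.0000); lever o_n−o_3 = (1.7990,-4.8840,-4.2321)
cross product → J_v[:, 3] = (2.1160,3.6651,-3.3301)
J_ω[:, 3] = z_3
entry J[3][3] = 0.8660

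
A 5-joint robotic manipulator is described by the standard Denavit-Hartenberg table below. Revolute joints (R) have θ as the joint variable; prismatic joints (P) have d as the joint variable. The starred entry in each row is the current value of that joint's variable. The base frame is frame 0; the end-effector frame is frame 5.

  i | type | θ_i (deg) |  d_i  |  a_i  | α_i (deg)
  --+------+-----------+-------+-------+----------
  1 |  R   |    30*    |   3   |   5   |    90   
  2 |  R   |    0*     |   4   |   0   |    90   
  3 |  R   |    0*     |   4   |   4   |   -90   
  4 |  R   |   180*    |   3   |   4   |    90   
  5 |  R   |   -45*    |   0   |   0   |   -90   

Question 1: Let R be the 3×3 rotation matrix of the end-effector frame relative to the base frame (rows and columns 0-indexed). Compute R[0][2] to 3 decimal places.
-0.259

End-effector z-axis (col 2 of R) = (-0.2588,-0.9659,0.0000)
R[0][2] = -0.2588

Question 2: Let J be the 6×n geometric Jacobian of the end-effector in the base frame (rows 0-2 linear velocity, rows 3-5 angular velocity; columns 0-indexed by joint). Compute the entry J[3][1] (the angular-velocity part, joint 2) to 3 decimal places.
axis z_1 = (0.5000,-0.8660,0.0000); lever o_n−o_1 = (3.5000,-6.0622,-4.0000)
cross product → J_v[:, 1] = (3.4641,2.0000,-0.0000)
J_ω[:, 1] = z_1
entry J[3][1] = 0.5000

0.500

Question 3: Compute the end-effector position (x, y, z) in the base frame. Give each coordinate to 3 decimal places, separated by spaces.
7.830 -3.562 -1.000

after link 1: o_1 = (4.3301, 2.5000, 3.0000)
after link 2: o_2 = (6.3301, -0.9641, 3.0000)
after link 3: o_3 = (9.7942, 1.0359, -1.0000)
after link 4: o_4 = (7.8301, -3.5622, -1.0000)
after link 5: o_5 = (7.8301, -3.5622, -1.0000)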